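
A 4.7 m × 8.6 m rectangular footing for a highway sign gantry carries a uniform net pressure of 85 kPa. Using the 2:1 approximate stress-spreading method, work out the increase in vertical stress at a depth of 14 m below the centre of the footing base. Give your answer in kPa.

By the 2:1 method the load spreads at 1 horizontal : 2 vertical, so at depth z the loaded area has grown by z in each plan dimension:
Δσ = qBL/((B+z)(L+z)) = 85×4.7×8.6/((4.7+14)(8.6+14)) = 8.1295 kPa

Δσ_z ≈ 8.13 kPa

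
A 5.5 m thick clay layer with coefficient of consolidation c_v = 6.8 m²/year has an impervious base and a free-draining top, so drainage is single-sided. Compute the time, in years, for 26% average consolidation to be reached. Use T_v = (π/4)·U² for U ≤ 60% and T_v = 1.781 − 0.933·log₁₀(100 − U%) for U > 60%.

Drainage path length: H_d = H = 5.5 m (single drainage).
U ≤ 60%: T_v = (π/4)·U² = (π/4)×0.26² = 0.053093.
t = T_v·H_d²/c_v = 0.053093×5.5²/6.8 = 0.2362 years.

t ≈ 0.236 years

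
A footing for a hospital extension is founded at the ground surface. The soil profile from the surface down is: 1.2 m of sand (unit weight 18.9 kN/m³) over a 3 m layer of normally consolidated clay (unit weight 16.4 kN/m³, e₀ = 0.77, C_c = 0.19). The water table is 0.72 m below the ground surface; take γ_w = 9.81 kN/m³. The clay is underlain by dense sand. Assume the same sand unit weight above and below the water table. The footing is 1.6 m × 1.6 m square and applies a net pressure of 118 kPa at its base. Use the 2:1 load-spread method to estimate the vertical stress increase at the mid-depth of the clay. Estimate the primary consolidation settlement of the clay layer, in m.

Mid-depth of clay below the ground surface: z = 1.2 + 3/2 = 2.7 m.
Total vertical stress at mid-clay: σ_v = 18.9×1.2 + 16.4×1.5 = 47.28 kPa.
Pore pressure: u = 9.81×(2.7 − 0.72) = 19.424 kPa.
Initial effective stress: σ'_0 = σ_v − u = 47.28 − 19.424 = 27.856 kPa.
Stress increase at mid-clay by the 2:1 spreading method:
Δσ = qBL/((B+z)(L+z)) = 118×1.6×1.6/((1.6+2.7)(1.6+2.7)) = 16.337 kPa
Final effective stress: σ'_f = σ'_0 + Δσ = 27.856 + 16.337 = 44.193 kPa.
Normally consolidated clay, so the full stress increment lies on the virgin compression line:
S_c = C_c·H/(1+e₀)·log₁₀(σ'_f/σ'_0) = 0.19×3/(1+0.77)×log₁₀(44.193/27.856)
    = 0.32203 × 0.20043 = 0.06454 m

S_c ≈ 0.0645 m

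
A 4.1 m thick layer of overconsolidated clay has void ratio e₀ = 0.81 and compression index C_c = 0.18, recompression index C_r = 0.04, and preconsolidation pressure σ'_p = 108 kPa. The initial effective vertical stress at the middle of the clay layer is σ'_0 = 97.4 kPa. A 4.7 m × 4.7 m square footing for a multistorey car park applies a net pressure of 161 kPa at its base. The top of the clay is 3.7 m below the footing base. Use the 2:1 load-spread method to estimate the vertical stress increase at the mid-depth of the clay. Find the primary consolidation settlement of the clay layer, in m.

Mid-depth of clay below the footing base: z = 3.7 + 4.1/2 = 5.75 m.
Stress increase at mid-clay by the 2:1 spreading method:
Δσ = qBL/((B+z)(L+z)) = 161×4.7×4.7/((4.7+5.75)(4.7+5.75)) = 32.568 kPa
Final effective stress: σ'_f = 97.4 + 32.568 = 129.97 kPa.
σ'_f = 129.97 > σ'_p = 108 kPa, so the stress path crosses the preconsolidation pressure — recompression up to σ'_p, then virgin compression beyond:
S_c = H/(1+e₀)·[C_r·log₁₀(σ'_p/σ'_0) + C_c·log₁₀(σ'_f/σ'_p)]
    = 4.1/1.81 × [0.04×log₁₀(108/97.4) + 0.18×log₁₀(129.97/108)]
    = 2.2652 × [0.0017946 + 0.014475] = 0.03685 m

S_c ≈ 0.0369 m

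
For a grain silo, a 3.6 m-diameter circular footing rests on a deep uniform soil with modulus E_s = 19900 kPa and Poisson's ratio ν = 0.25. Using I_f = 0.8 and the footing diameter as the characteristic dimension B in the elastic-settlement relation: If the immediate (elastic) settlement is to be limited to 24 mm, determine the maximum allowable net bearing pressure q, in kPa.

q ≈ 177 kPa

S_e = q·B·(1−ν²)/E_s · I_f  ⇒  q = S_e·E_s / (B·(1−ν²)·I_f).
q = 0.024 × 19900 / (3.6 × 0.9375 × 0.8) = 176.9 kPa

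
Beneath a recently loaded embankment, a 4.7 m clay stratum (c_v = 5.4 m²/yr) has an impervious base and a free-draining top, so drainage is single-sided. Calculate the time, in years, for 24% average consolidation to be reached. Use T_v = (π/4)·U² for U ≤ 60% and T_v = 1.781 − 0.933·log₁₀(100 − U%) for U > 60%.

t ≈ 0.185 years

Drainage path length: H_d = H = 4.7 m (single drainage).
U ≤ 60%: T_v = (π/4)·U² = (π/4)×0.24² = 0.045239.
t = T_v·H_d²/c_v = 0.045239×4.7²/5.4 = 0.1851 years.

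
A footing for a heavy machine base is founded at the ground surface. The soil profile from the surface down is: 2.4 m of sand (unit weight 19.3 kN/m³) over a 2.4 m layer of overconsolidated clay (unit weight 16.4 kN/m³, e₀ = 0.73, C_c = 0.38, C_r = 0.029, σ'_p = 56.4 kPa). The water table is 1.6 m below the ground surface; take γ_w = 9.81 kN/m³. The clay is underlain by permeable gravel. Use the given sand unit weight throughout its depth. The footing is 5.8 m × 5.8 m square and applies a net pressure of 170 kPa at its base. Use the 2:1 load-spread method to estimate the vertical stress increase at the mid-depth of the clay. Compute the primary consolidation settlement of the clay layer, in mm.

S_c ≈ 159 mm

Mid-depth of clay below the ground surface: z = 2.4 + 2.4/2 = 3.6 m.
Total vertical stress at mid-clay: σ_v = 19.3×2.4 + 16.4×1.2 = 66 kPa.
Pore pressure: u = 9.81×(3.6 − 1.6) = 19.62 kPa.
Initial effective stress: σ'_0 = σ_v − u = 66 − 19.62 = 46.38 kPa.
Stress increase at mid-clay by the 2:1 spreading method:
Δσ = qBL/((B+z)(L+z)) = 170×5.8×5.8/((5.8+3.6)(5.8+3.6)) = 64.722 kPa
Final effective stress: σ'_f = 46.38 + 64.722 = 111.1 kPa.
σ'_f = 111.1 > σ'_p = 56.4 kPa, so the stress path crosses the preconsolidation pressure — recompression up to σ'_p, then virgin compression beyond:
S_c = H/(1+e₀)·[C_r·log₁₀(σ'_p/σ'_0) + C_c·log₁₀(σ'_f/σ'_p)]
    = 2.4/1.73 × [0.029×log₁₀(56.4/46.38) + 0.38×log₁₀(111.1/56.4)]
    = 1.3873 × [0.0024635 + 0.11189] = 0.1586 m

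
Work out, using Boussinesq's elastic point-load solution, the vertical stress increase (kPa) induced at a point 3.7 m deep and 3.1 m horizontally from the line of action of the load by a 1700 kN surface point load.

Δσ_z ≈ 15.7 kPa

Boussinesq vertical stress below a point load on an elastic half-space:
Δσ_z = 3P/(2πz²) · [1 + (r/z)²]^(−5/2)
r/z = 3.1/3.7 = 0.83784; [1+(r/z)²]^(−5/2) = 0.26462.
Δσ_z = 3×1700/(2π×3.7²) × 0.26462 = 59.291 × 0.26462 = 15.69 kPa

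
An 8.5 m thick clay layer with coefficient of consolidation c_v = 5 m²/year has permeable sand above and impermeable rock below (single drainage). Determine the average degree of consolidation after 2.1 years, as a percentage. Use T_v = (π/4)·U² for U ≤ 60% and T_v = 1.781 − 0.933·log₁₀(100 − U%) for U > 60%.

Drainage path length: H_d = H = 8.5 m (single drainage).
T_v = c_v·t/H_d² = 5×2.1/8.5² = 0.14533.
T_v = 0.14533 corresponds to the U ≤ 60% branch:
U = √(4T_v/π) = 0.4302

U ≈ 43 %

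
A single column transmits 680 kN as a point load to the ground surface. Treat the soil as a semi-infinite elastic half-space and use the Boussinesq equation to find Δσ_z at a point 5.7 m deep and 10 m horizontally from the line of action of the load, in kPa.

Δσ_z ≈ 0.298 kPa

Boussinesq vertical stress below a point load on an elastic half-space:
Δσ_z = 3P/(2πz²) · [1 + (r/z)²]^(−5/2)
r/z = 10/5.7 = 1.7544; [1+(r/z)²]^(−5/2) = 0.029779.
Δσ_z = 3×680/(2π×5.7²) × 0.029779 = 9.9931 × 0.029779 = 0.2976 kPa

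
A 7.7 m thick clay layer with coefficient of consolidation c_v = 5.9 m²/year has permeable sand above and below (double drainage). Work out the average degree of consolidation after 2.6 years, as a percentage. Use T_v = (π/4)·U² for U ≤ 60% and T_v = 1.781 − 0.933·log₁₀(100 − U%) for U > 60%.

Drainage path length: H_d = H/2 = 3.85 m (double drainage).
T_v = c_v·t/H_d² = 5.9×2.6/3.85² = 1.0349.
T_v = 1.0349 corresponds to the U > 60% branch:
U = 1 − 10^((1.781 − T_v)/0.933)/100 = 0.937

U ≈ 93.7 %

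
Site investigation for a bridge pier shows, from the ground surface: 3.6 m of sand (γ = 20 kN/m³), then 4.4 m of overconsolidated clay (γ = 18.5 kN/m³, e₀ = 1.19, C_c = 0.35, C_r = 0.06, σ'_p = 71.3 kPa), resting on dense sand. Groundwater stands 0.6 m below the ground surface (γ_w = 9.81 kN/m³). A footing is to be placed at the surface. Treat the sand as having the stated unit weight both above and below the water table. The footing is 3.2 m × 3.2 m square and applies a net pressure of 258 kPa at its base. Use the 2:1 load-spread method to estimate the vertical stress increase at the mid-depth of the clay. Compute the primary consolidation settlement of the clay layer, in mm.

Mid-depth of clay below the ground surface: z = 3.6 + 4.4/2 = 5.8 m.
Total vertical stress at mid-clay: σ_v = 20×3.6 + 18.5×2.2 = 112.7 kPa.
Pore pressure: u = 9.81×(5.8 − 0.6) = 51.012 kPa.
Initial effective stress: σ'_0 = σ_v − u = 112.7 − 51.012 = 61.688 kPa.
Stress increase at mid-clay by the 2:1 spreading method:
Δσ = qBL/((B+z)(L+z)) = 258×3.2×3.2/((3.2+5.8)(3.2+5.8)) = 32.616 kPa
Final effective stress: σ'_f = 61.688 + 32.616 = 94.304 kPa.
σ'_f = 94.304 > σ'_p = 71.3 kPa, so the stress path crosses the preconsolidation pressure — recompression up to σ'_p, then virgin compression beyond:
S_c = H/(1+e₀)·[C_r·log₁₀(σ'_p/σ'_0) + C_c·log₁₀(σ'_f/σ'_p)]
    = 4.4/2.19 × [0.06×log₁₀(71.3/61.688) + 0.35×log₁₀(94.304/71.3)]
    = 2.0091 × [0.0037733 + 0.042504] = 0.09298 m

S_c ≈ 93 mm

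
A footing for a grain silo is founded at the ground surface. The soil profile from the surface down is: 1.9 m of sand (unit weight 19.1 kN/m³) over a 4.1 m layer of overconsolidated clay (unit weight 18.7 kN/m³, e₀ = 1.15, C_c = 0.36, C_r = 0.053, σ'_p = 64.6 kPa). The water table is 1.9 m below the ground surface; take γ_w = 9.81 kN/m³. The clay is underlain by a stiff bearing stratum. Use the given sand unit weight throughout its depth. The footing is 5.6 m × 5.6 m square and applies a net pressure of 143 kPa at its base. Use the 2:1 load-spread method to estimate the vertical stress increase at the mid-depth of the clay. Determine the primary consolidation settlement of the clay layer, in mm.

Mid-depth of clay below the ground surface: z = 1.9 + 4.1/2 = 3.95 m.
Total vertical stress at mid-clay: σ_v = 19.1×1.9 + 18.7×2.05 = 74.625 kPa.
Pore pressure: u = 9.81×(3.95 − 1.9) = 20.11 kPa.
Initial effective stress: σ'_0 = σ_v − u = 74.625 − 20.11 = 54.515 kPa.
Stress increase at mid-clay by the 2:1 spreading method:
Δσ = qBL/((B+z)(L+z)) = 143×5.6×5.6/((5.6+3.95)(5.6+3.95)) = 49.171 kPa
Final effective stress: σ'_f = 54.515 + 49.171 = 103.69 kPa.
σ'_f = 103.69 > σ'_p = 64.6 kPa, so the stress path crosses the preconsolidation pressure — recompression up to σ'_p, then virgin compression beyond:
S_c = H/(1+e₀)·[C_r·log₁₀(σ'_p/σ'_0) + C_c·log₁₀(σ'_f/σ'_p)]
    = 4.1/2.15 × [0.053×log₁₀(64.6/54.515) + 0.36×log₁₀(103.69/64.6)]
    = 1.907 × [0.003907 + 0.073982] = 0.1485 m

S_c ≈ 149 mm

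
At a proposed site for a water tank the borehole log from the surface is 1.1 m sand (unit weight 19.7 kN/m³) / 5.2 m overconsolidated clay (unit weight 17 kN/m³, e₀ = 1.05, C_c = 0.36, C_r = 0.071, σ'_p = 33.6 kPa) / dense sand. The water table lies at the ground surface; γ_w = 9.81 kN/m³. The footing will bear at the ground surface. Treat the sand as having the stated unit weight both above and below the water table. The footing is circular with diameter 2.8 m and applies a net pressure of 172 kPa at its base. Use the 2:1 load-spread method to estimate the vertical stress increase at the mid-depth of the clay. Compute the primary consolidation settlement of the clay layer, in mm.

S_c ≈ 250 mm

Mid-depth of clay below the ground surface: z = 1.1 + 5.2/2 = 3.7 m.
Total vertical stress at mid-clay: σ_v = 19.7×1.1 + 17×2.6 = 65.87 kPa.
Pore pressure: u = 9.81×(3.7 − 0) = 36.297 kPa.
Initial effective stress: σ'_0 = σ_v − u = 65.87 − 36.297 = 29.573 kPa.
Stress increase at mid-clay by the 2:1 spreading method:
Δσ ≈ qD²/(D+z)² = 172×2.8²/(2.8+3.7)² = 31.917 kPa
Final effective stress: σ'_f = 29.573 + 31.917 = 61.49 kPa.
σ'_f = 61.49 > σ'_p = 33.6 kPa, so the stress path crosses the preconsolidation pressure — recompression up to σ'_p, then virgin compression beyond:
S_c = H/(1+e₀)·[C_r·log₁₀(σ'_p/σ'_0) + C_c·log₁₀(σ'_f/σ'_p)]
    = 5.2/2.05 × [0.071×log₁₀(33.6/29.573) + 0.36×log₁₀(61.49/33.6)]
    = 2.5366 × [0.0039365 + 0.094487] = 0.2497 m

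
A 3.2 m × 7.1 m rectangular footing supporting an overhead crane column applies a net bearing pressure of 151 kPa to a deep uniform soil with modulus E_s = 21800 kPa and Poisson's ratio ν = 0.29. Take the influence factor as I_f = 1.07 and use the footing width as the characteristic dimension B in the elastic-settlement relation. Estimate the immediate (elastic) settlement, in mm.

S_e ≈ 21.7 mm

Immediate (elastic) settlement: S_e = q·B·(1−ν²)/E_s · I_f.
S_e = 151 × 3.2 × (1 − 0.29²) / 21800 × 1.07
    = 151 × 3.2 × 0.9159 / 21800 × 1.07
    = 0.02172 m = 21.72 mm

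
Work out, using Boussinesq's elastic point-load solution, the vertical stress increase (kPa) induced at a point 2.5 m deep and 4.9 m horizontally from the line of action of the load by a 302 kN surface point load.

Boussinesq vertical stress below a point load on an elastic half-space:
Δσ_z = 3P/(2πz²) · [1 + (r/z)²]^(−5/2)
r/z = 4.9/2.5 = 1.96; [1+(r/z)²]^(−5/2) = 0.019388.
Δσ_z = 3×302/(2π×2.5²) × 0.019388 = 23.071 × 0.019388 = 0.4473 kPa

Δσ_z ≈ 0.447 kPa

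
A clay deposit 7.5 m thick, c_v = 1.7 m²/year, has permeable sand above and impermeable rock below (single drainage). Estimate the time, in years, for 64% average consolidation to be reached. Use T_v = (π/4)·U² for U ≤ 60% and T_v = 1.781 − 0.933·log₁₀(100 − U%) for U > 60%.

t ≈ 10.9 years

Drainage path length: H_d = H = 7.5 m (single drainage).
U > 60%: T_v = 1.781 − 0.933·log₁₀(100 − 64) = 0.32897.
t = T_v·H_d²/c_v = 0.32897×7.5²/1.7 = 10.89 years.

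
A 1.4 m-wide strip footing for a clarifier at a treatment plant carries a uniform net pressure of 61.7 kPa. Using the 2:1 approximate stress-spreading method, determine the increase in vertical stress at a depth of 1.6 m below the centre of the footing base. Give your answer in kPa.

Δσ_z ≈ 28.8 kPa

By the 2:1 method the load spreads at 1 horizontal : 2 vertical, so at depth z the loaded area has grown by z in each plan dimension:
Δσ = qB/(B+z) = 61.7×1.4/(1.4+1.6) = 28.793 kPa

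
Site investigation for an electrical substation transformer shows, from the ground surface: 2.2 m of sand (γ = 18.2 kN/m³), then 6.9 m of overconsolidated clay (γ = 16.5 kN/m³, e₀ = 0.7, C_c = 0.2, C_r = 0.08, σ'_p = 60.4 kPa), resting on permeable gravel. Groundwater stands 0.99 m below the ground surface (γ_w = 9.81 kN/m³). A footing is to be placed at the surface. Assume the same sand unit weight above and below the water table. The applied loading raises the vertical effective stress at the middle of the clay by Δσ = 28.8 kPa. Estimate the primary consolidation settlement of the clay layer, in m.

Mid-depth of clay below the ground surface: z = 2.2 + 6.9/2 = 5.65 m.
Total vertical stress at mid-clay: σ_v = 18.2×2.2 + 16.5×3.45 = 96.965 kPa.
Pore pressure: u = 9.81×(5.65 − 0.99) = 45.715 kPa.
Initial effective stress: σ'_0 = σ_v − u = 96.965 − 45.715 = 51.25 kPa.
Final effective stress: σ'_f = 51.25 + 28.8 = 80.05 kPa.
σ'_f = 80.05 > σ'_p = 60.4 kPa, so the stress path crosses the preconsolidation pressure — recompression up to σ'_p, then virgin compression beyond:
S_c = H/(1+e₀)·[C_r·log₁₀(σ'_p/σ'_0) + C_c·log₁₀(σ'_f/σ'_p)]
    = 6.9/1.7 × [0.08×log₁₀(60.4/51.25) + 0.2×log₁₀(80.05/60.4)]
    = 4.0588 × [0.0057074 + 0.024465] = 0.1225 m

S_c ≈ 0.122 m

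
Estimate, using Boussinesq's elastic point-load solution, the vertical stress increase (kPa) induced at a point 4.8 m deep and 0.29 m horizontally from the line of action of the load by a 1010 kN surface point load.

Δσ_z ≈ 20.7 kPa

Boussinesq vertical stress below a point load on an elastic half-space:
Δσ_z = 3P/(2πz²) · [1 + (r/z)²]^(−5/2)
r/z = 0.29/4.8 = 0.060417; [1+(r/z)²]^(−5/2) = 0.99093.
Δσ_z = 3×1010/(2π×4.8²) × 0.99093 = 20.931 × 0.99093 = 20.74 kPa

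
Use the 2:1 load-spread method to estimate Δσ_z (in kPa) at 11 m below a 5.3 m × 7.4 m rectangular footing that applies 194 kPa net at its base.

By the 2:1 method the load spreads at 1 horizontal : 2 vertical, so at depth z the loaded area has grown by z in each plan dimension:
Δσ = qBL/((B+z)(L+z)) = 194×5.3×7.4/((5.3+11)(7.4+11)) = 25.369 kPa

Δσ_z ≈ 25.4 kPa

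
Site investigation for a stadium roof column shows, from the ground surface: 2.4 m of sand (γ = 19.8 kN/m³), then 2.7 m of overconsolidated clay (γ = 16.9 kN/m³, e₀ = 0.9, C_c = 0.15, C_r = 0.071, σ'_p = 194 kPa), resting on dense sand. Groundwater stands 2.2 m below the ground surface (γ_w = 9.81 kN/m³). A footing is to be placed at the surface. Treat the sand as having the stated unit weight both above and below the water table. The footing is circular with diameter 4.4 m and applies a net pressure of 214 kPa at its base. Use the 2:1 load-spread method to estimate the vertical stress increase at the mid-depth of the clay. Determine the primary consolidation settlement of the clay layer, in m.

Mid-depth of clay below the ground surface: z = 2.4 + 2.7/2 = 3.75 m.
Total vertical stress at mid-clay: σ_v = 19.8×2.4 + 16.9×1.35 = 70.335 kPa.
Pore pressure: u = 9.81×(3.75 − 2.2) = 15.206 kPa.
Initial effective stress: σ'_0 = σ_v − u = 70.335 − 15.206 = 55.129 kPa.
Stress increase at mid-clay by the 2:1 spreading method:
Δσ ≈ qD²/(D+z)² = 214×4.4²/(4.4+3.75)² = 62.374 kPa
Final effective stress: σ'_f = 55.129 + 62.374 = 117.5 kPa.
σ'_f = 117.5 ≤ σ'_p = 194 kPa, so the clay remains overconsolidated and only the recompression index applies:
S_c = C_r·H/(1+e₀)·log₁₀(σ'_f/σ'_0) = 0.071×2.7/1.9×log₁₀(117.5/55.129)
    = 0.1009 × 0.32866 = 0.03316 m

S_c ≈ 0.0332 m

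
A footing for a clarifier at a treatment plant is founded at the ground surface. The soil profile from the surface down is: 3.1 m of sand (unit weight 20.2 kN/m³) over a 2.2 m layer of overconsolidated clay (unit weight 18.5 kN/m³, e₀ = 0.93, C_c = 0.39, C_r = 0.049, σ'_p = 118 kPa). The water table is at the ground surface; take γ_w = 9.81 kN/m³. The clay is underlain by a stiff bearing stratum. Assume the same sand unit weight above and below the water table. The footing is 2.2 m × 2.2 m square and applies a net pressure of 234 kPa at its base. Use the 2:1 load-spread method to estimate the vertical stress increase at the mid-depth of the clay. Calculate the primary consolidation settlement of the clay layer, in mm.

Mid-depth of clay below the ground surface: z = 3.1 + 2.2/2 = 4.2 m.
Total vertical stress at mid-clay: σ_v = 20.2×3.1 + 18.5×1.1 = 82.97 kPa.
Pore pressure: u = 9.81×(4.2 − 0) = 41.202 kPa.
Initial effective stress: σ'_0 = σ_v − u = 82.97 − 41.202 = 41.768 kPa.
Stress increase at mid-clay by the 2:1 spreading method:
Δσ = qBL/((B+z)(L+z)) = 234×2.2×2.2/((2.2+4.2)(2.2+4.2)) = 27.65 kPa
Final effective stress: σ'_f = 41.768 + 27.65 = 69.418 kPa.
σ'_f = 69.418 ≤ σ'_p = 118 kPa, so the clay remains overconsolidated and only the recompression index applies:
S_c = C_r·H/(1+e₀)·log₁₀(σ'_f/σ'_0) = 0.049×2.2/1.93×log₁₀(69.418/41.768)
    = 0.055855 × 0.22063 = 0.01232 m

S_c ≈ 12.3 mm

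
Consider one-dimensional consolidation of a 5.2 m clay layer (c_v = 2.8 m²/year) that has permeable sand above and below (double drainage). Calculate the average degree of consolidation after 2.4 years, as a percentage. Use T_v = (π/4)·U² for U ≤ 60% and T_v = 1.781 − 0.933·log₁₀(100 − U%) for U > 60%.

U ≈ 93 %

Drainage path length: H_d = H/2 = 2.6 m (double drainage).
T_v = c_v·t/H_d² = 2.8×2.4/2.6² = 0.99408.
T_v = 0.99408 corresponds to the U > 60% branch:
U = 1 − 10^((1.781 − T_v)/0.933)/100 = 0.9303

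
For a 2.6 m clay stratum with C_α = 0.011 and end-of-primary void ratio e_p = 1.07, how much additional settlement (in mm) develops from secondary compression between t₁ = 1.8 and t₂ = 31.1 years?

Secondary compression: S_s = C_α·H/(1+e_p)·log₁₀(t₂/t₁)
S_s = 0.011×2.6/(1+1.07)×log₁₀(31.1/1.8)
    = 0.01382 × 1.237 = 0.0171 m

S_s ≈ 17.1 mm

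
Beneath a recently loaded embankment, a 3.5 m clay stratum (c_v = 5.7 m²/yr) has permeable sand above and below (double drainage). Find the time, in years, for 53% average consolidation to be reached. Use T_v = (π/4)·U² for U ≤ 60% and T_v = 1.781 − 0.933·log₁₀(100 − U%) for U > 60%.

t ≈ 0.119 years

Drainage path length: H_d = H/2 = 1.75 m (double drainage).
U ≤ 60%: T_v = (π/4)·U² = (π/4)×0.53² = 0.22062.
t = T_v·H_d²/c_v = 0.22062×1.75²/5.7 = 0.1185 years.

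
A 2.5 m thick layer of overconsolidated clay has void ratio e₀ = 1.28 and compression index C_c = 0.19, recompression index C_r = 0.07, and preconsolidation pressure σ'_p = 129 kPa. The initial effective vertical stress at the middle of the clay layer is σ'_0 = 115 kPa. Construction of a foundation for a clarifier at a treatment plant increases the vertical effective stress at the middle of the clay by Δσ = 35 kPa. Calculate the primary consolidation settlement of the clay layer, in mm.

S_c ≈ 17.5 mm

Final effective stress: σ'_f = 115 + 35 = 150 kPa.
σ'_f = 150 > σ'_p = 129 kPa, so the stress path crosses the preconsolidation pressure — recompression up to σ'_p, then virgin compression beyond:
S_c = H/(1+e₀)·[C_r·log₁₀(σ'_p/σ'_0) + C_c·log₁₀(σ'_f/σ'_p)]
    = 2.5/2.28 × [0.07×log₁₀(129/115) + 0.19×log₁₀(150/129)]
    = 1.0965 × [0.0034924 + 0.012445] = 0.01748 m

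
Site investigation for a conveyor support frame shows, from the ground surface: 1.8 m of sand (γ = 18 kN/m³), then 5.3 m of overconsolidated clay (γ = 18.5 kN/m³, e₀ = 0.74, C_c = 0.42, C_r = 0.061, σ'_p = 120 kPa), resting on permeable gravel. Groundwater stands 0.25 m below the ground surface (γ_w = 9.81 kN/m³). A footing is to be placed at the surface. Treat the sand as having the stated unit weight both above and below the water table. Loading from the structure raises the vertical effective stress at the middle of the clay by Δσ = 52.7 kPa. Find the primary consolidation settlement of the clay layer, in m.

Mid-depth of clay below the ground surface: z = 1.8 + 5.3/2 = 4.45 m.
Total vertical stress at mid-clay: σ_v = 18×1.8 + 18.5×2.65 = 81.425 kPa.
Pore pressure: u = 9.81×(4.45 − 0.25) = 41.202 kPa.
Initial effective stress: σ'_0 = σ_v − u = 81.425 − 41.202 = 40.223 kPa.
Final effective stress: σ'_f = 40.223 + 52.7 = 92.923 kPa.
σ'_f = 92.923 ≤ σ'_p = 120 kPa, so the clay remains overconsolidated and only the recompression index applies:
S_c = C_r·H/(1+e₀)·log₁₀(σ'_f/σ'_0) = 0.061×5.3/1.74×log₁₀(92.923/40.223)
    = 0.18581 × 0.36365 = 0.06757 m

S_c ≈ 0.0676 m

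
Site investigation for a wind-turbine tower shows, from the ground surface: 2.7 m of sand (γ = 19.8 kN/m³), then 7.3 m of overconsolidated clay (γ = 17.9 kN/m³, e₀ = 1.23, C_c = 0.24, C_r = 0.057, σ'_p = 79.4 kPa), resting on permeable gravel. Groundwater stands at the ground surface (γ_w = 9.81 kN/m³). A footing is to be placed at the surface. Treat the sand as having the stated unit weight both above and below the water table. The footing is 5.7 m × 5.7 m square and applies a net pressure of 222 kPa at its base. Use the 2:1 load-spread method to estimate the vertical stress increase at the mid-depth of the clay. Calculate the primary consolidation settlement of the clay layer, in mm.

S_c ≈ 127 mm

Mid-depth of clay below the ground surface: z = 2.7 + 7.3/2 = 6.35 m.
Total vertical stress at mid-clay: σ_v = 19.8×2.7 + 17.9×3.65 = 118.8 kPa.
Pore pressure: u = 9.81×(6.35 − 0) = 62.294 kPa.
Initial effective stress: σ'_0 = σ_v − u = 118.8 − 62.294 = 56.506 kPa.
Stress increase at mid-clay by the 2:1 spreading method:
Δσ = qBL/((B+z)(L+z)) = 222×5.7×5.7/((5.7+6.35)(5.7+6.35)) = 49.674 kPa
Final effective stress: σ'_f = 56.506 + 49.674 = 106.18 kPa.
σ'_f = 106.18 > σ'_p = 79.4 kPa, so the stress path crosses the preconsolidation pressure — recompression up to σ'_p, then virgin compression beyond:
S_c = H/(1+e₀)·[C_r·log₁₀(σ'_p/σ'_0) + C_c·log₁₀(σ'_f/σ'_p)]
    = 7.3/2.23 × [0.057×log₁₀(79.4/56.506) + 0.24×log₁₀(106.18/79.4)]
    = 3.2735 × [0.0084204 + 0.030293] = 0.1267 m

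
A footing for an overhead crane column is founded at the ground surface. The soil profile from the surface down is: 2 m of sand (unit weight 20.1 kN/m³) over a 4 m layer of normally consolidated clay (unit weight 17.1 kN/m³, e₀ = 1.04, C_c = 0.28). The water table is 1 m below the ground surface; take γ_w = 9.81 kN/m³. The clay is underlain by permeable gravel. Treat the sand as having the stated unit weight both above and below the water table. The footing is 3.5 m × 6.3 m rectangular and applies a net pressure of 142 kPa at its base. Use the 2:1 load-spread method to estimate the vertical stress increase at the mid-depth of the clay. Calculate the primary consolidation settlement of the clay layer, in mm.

S_c ≈ 153 mm

Mid-depth of clay below the ground surface: z = 2 + 4/2 = 4 m.
Total vertical stress at mid-clay: σ_v = 20.1×2 + 17.1×2 = 74.4 kPa.
Pore pressure: u = 9.81×(4 − 1) = 29.43 kPa.
Initial effective stress: σ'_0 = σ_v − u = 74.4 − 29.43 = 44.97 kPa.
Stress increase at mid-clay by the 2:1 spreading method:
Δσ = qBL/((B+z)(L+z)) = 142×3.5×6.3/((3.5+4)(6.3+4)) = 40.532 kPa
Final effective stress: σ'_f = σ'_0 + Δσ = 44.97 + 40.532 = 85.502 kPa.
Normally consolidated clay, so the full stress increment lies on the virgin compression line:
S_c = C_c·H/(1+e₀)·log₁₀(σ'_f/σ'_0) = 0.28×4/(1+1.04)×log₁₀(85.502/44.97)
    = 0.54902 × 0.27905 = 0.1532 m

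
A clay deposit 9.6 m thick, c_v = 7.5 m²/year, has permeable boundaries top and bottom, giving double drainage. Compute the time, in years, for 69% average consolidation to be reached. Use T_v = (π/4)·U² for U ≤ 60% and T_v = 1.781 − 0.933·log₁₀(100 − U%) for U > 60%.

t ≈ 1.2 years

Drainage path length: H_d = H/2 = 4.8 m (double drainage).
U > 60%: T_v = 1.781 − 0.933·log₁₀(100 − 69) = 0.38956.
t = T_v·H_d²/c_v = 0.38956×4.8²/7.5 = 1.197 years.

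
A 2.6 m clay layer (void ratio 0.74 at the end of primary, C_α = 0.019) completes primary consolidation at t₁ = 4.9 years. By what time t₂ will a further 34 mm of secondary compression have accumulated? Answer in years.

t₂ ≈ 77.2 years

S_s = C_α·H/(1+e_p)·log₁₀(t₂/t₁) ⇒ log₁₀(t₂/t₁) = S_s·(1+e_p)/(C_α·H).
log₁₀(t₂/t₁) = 0.034 × (1+0.74) / (0.019×2.6) = 1.198
t₂ = t₁ × 10^1.198 = 4.9 × 15.76 = 77.23 years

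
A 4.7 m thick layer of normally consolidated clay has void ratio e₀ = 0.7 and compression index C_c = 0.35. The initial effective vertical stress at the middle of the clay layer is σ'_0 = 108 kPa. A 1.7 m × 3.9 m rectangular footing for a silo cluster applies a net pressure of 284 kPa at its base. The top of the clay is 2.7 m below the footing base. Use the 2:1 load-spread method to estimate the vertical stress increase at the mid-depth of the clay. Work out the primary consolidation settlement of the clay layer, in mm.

S_c ≈ 107 mm

Mid-depth of clay below the footing base: z = 2.7 + 4.7/2 = 5.05 m.
Stress increase at mid-clay by the 2:1 spreading method:
Δσ = qBL/((B+z)(L+z)) = 284×1.7×3.9/((1.7+5.05)(3.9+5.05)) = 31.168 kPa
Final effective stress: σ'_f = σ'_0 + Δσ = 108 + 31.168 = 139.17 kPa.
Normally consolidated clay, so the full stress increment lies on the virgin compression line:
S_c = C_c·H/(1+e₀)·log₁₀(σ'_f/σ'_0) = 0.35×4.7/(1+0.7)×log₁₀(139.17/108)
    = 0.96765 × 0.11012 = 0.1066 m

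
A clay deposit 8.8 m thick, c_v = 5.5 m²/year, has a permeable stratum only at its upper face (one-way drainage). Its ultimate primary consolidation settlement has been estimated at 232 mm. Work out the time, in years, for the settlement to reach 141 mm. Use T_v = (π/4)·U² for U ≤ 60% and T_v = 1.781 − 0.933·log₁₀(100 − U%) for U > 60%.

Drainage path length: H_d = H = 8.8 m (single drainage).
U = S(t)/S_ult = 141/232 = 0.6078.
U > 60%: T_v = 1.781 − 0.933·log₁₀(100 − 60.776) = 0.29421.
t = T_v·H_d²/c_v = 0.29421×8.8²/5.5 = 4.142 years.

t ≈ 4.14 years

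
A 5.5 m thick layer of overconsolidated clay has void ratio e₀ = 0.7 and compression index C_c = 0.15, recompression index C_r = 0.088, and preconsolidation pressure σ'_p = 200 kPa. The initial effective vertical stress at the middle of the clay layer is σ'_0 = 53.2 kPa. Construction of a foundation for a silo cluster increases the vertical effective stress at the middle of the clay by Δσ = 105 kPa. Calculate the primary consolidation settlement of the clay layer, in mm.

S_c ≈ 135 mm

Final effective stress: σ'_f = 53.2 + 105 = 158.2 kPa.
σ'_f = 158.2 ≤ σ'_p = 200 kPa, so the clay remains overconsolidated and only the recompression index applies:
S_c = C_r·H/(1+e₀)·log₁₀(σ'_f/σ'_0) = 0.088×5.5/1.7×log₁₀(158.2/53.2)
    = 0.28471 × 0.47329 = 0.1347 m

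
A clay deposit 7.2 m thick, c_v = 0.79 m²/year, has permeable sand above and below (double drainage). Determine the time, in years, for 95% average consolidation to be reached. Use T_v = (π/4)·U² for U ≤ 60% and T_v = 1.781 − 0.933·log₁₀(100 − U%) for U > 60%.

Drainage path length: H_d = H/2 = 3.6 m (double drainage).
U > 60%: T_v = 1.781 − 0.933·log₁₀(100 − 95) = 1.1289.
t = T_v·H_d²/c_v = 1.1289×3.6²/0.79 = 18.52 years.

t ≈ 18.5 years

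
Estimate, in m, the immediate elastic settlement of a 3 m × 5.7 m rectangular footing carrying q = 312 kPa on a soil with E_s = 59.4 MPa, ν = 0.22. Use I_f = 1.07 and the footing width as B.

S_e ≈ 0.016 m

Immediate (elastic) settlement: S_e = q·B·(1−ν²)/E_s · I_f.
E_s = 59.4 MPa = 59400 kPa.
S_e = 312 × 3 × (1 − 0.22²) / 59400 × 1.07
    = 312 × 3 × 0.9516 / 59400 × 1.07
    = 0.01604 m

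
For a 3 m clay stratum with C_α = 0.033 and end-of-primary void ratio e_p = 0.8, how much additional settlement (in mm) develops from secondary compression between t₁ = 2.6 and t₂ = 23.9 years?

Secondary compression: S_s = C_α·H/(1+e_p)·log₁₀(t₂/t₁)
S_s = 0.033×3/(1+0.8)×log₁₀(23.9/2.6)
    = 0.055 × 0.9634 = 0.05299 m

S_s ≈ 53 mm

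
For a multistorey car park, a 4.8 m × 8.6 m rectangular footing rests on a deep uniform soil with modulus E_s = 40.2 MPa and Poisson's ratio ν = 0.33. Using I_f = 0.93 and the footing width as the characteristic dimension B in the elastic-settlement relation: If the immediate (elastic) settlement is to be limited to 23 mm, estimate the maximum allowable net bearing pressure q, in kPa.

E_s = 40.2 MPa = 40200 kPa.
S_e = q·B·(1−ν²)/E_s · I_f  ⇒  q = S_e·E_s / (B·(1−ν²)·I_f).
q = 0.023 × 40200 / (4.8 × 0.8911 × 0.93) = 232.4 kPa

q ≈ 232 kPa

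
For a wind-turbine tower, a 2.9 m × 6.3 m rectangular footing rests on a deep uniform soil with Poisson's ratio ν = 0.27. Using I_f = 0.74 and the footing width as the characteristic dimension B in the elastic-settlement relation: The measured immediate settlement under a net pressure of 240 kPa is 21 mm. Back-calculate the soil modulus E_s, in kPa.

S_e = q·B·(1−ν²)/E_s · I_f  ⇒  E_s = q·B·(1−ν²)·I_f / S_e.
E_s = 240 × 2.9 × 0.9271 × 0.74 / 0.021 = 22740 kPa

E_s ≈ 22700 kPa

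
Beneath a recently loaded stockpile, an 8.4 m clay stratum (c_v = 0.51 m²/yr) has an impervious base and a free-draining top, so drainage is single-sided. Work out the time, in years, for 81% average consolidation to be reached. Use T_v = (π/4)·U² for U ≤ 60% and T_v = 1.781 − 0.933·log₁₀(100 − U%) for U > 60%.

Drainage path length: H_d = H = 8.4 m (single drainage).
U > 60%: T_v = 1.781 − 0.933·log₁₀(100 − 81) = 0.58792.
t = T_v·H_d²/c_v = 0.58792×8.4²/0.51 = 81.34 years.

t ≈ 81.3 years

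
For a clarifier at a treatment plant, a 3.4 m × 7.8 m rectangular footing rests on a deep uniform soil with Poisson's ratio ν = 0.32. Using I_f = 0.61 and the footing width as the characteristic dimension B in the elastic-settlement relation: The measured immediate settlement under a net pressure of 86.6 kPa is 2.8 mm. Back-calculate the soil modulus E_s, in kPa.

S_e = q·B·(1−ν²)/E_s · I_f  ⇒  E_s = q·B·(1−ν²)·I_f / S_e.
E_s = 86.6 × 3.4 × 0.8976 × 0.61 / 0.0028 = 57580 kPa

E_s ≈ 57600 kPa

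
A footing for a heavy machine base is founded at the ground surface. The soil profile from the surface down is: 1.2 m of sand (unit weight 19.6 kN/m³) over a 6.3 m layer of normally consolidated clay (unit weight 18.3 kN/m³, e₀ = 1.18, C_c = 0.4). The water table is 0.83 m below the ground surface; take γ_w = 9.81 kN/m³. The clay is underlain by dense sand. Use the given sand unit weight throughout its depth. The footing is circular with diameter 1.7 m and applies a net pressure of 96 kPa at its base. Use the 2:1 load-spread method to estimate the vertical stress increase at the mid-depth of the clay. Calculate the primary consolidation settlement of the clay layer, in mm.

S_c ≈ 75.6 mm

Mid-depth of clay below the ground surface: z = 1.2 + 6.3/2 = 4.35 m.
Total vertical stress at mid-clay: σ_v = 19.6×1.2 + 18.3×3.15 = 81.165 kPa.
Pore pressure: u = 9.81×(4.35 − 0.83) = 34.531 kPa.
Initial effective stress: σ'_0 = σ_v − u = 81.165 − 34.531 = 46.634 kPa.
Stress increase at mid-clay by the 2:1 spreading method:
Δσ ≈ qD²/(D+z)² = 96×1.7²/(1.7+4.35)² = 7.5798 kPa
Final effective stress: σ'_f = σ'_0 + Δσ = 46.634 + 7.5798 = 54.214 kPa.
Normally consolidated clay, so the full stress increment lies on the virgin compression line:
S_c = C_c·H/(1+e₀)·log₁₀(σ'_f/σ'_0) = 0.4×6.3/(1+1.18)×log₁₀(54.214/46.634)
    = 1.156 × 0.065409 = 0.07561 m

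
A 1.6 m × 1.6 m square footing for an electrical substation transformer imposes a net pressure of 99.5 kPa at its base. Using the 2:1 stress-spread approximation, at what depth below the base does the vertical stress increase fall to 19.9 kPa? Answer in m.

2:1 spreading — at depth z the loaded area has grown by z in each plan dimension:
qB²/(B+z)² = Δσ_z ⇒ z = B(√(q/Δσ_z) − 1) = 1.6×(√(99.5/19.9) − 1) = 1.978 m

z ≈ 1.98 m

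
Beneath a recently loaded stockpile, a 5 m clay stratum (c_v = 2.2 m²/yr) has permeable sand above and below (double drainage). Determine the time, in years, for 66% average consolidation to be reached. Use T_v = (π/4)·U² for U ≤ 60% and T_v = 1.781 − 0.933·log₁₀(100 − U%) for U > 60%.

Drainage path length: H_d = H/2 = 2.5 m (double drainage).
U > 60%: T_v = 1.781 − 0.933·log₁₀(100 − 66) = 0.35213.
t = T_v·H_d²/c_v = 0.35213×2.5²/2.2 = 1 years.

t ≈ 1 years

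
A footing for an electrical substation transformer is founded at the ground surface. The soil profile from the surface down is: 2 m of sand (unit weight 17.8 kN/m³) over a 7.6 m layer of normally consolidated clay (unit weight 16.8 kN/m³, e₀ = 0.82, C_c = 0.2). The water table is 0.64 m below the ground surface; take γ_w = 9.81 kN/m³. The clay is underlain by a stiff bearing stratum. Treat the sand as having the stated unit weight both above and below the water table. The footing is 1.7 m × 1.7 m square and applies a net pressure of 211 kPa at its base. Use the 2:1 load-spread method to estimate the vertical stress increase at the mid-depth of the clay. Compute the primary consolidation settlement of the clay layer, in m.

S_c ≈ 0.0727 m

Mid-depth of clay below the ground surface: z = 2 + 7.6/2 = 5.8 m.
Total vertical stress at mid-clay: σ_v = 17.8×2 + 16.8×3.8 = 99.44 kPa.
Pore pressure: u = 9.81×(5.8 − 0.64) = 50.62 kPa.
Initial effective stress: σ'_0 = σ_v − u = 99.44 − 50.62 = 48.82 kPa.
Stress increase at mid-clay by the 2:1 spreading method:
Δσ = qBL/((B+z)(L+z)) = 211×1.7×1.7/((1.7+5.8)(1.7+5.8)) = 10.841 kPa
Final effective stress: σ'_f = σ'_0 + Δσ = 48.82 + 10.841 = 59.661 kPa.
Normally consolidated clay, so the full stress increment lies on the virgin compression line:
S_c = C_c·H/(1+e₀)·log₁₀(σ'_f/σ'_0) = 0.2×7.6/(1+0.82)×log₁₀(59.661/48.82)
    = 0.83516 × 0.087093 = 0.07274 m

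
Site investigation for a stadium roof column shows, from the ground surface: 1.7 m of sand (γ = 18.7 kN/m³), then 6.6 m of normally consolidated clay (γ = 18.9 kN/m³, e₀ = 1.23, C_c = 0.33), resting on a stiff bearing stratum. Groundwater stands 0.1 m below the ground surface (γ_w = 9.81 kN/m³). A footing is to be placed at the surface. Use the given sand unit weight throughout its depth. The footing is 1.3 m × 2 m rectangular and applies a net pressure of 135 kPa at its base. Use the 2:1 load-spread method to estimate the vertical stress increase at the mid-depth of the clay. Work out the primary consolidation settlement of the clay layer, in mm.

Mid-depth of clay below the ground surface: z = 1.7 + 6.6/2 = 5 m.
Total vertical stress at mid-clay: σ_v = 18.7×1.7 + 18.9×3.3 = 94.16 kPa.
Pore pressure: u = 9.81×(5 − 0.1) = 48.069 kPa.
Initial effective stress: σ'_0 = σ_v − u = 94.16 − 48.069 = 46.091 kPa.
Stress increase at mid-clay by the 2:1 spreading method:
Δσ = qBL/((B+z)(L+z)) = 135×1.3×2/((1.3+5)(2+5)) = 7.9592 kPa
Final effective stress: σ'_f = σ'_0 + Δσ = 46.091 + 7.9592 = 54.05 kPa.
Normally consolidated clay, so the full stress increment lies on the virgin compression line:
S_c = C_c·H/(1+e₀)·log₁₀(σ'_f/σ'_0) = 0.33×6.6/(1+1.23)×log₁₀(54.05/46.091)
    = 0.97668 × 0.06918 = 0.06757 m

S_c ≈ 67.6 mm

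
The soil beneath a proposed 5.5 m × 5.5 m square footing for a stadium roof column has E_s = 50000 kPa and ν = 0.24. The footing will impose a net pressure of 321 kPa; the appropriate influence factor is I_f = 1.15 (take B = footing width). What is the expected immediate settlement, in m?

S_e ≈ 0.0383 m

Immediate (elastic) settlement: S_e = q·B·(1−ν²)/E_s · I_f.
S_e = 321 × 5.5 × (1 − 0.24²) / 50000 × 1.15
    = 321 × 5.5 × 0.9424 / 50000 × 1.15
    = 0.03827 m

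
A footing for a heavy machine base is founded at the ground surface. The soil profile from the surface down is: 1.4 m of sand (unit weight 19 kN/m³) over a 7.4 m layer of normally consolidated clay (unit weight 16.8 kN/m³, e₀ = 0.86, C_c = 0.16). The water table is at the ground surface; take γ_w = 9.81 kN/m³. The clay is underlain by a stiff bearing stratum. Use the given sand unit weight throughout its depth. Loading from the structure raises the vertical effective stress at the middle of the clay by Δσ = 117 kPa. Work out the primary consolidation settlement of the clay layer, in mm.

S_c ≈ 385 mm

Mid-depth of clay below the ground surface: z = 1.4 + 7.4/2 = 5.1 m.
Total vertical stress at mid-clay: σ_v = 19×1.4 + 16.8×3.7 = 88.76 kPa.
Pore pressure: u = 9.81×(5.1 − 0) = 50.031 kPa.
Initial effective stress: σ'_0 = σ_v − u = 88.76 − 50.031 = 38.729 kPa.
Final effective stress: σ'_f = σ'_0 + Δσ = 38.729 + 117 = 155.73 kPa.
Normally consolidated clay, so the full stress increment lies on the virgin compression line:
S_c = C_c·H/(1+e₀)·log₁₀(σ'_f/σ'_0) = 0.16×7.4/(1+0.86)×log₁₀(155.73/38.729)
    = 0.63656 × 0.60434 = 0.3847 m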